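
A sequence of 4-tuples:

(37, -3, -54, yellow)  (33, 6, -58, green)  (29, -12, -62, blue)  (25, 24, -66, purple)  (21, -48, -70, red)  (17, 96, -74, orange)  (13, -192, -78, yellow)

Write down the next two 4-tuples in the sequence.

First slot: −4 each step, so 37, 33, 29, 25, 21, 17, 13 → 9 → 5.
Second slot: ×(-2) each step, so -3, 6, -12, 24, -48, 96, -192 → 384 → -768.
Third slot goes -54, -58, -62, -66, -70, -74, -78 → -82 → -86 (−4 each step).
For the colour, repeats yellow → green → blue → purple → red → orange: yellow, green, blue, purple, red, orange, yellow → green → blue.
Putting the parts together: (9, 384, -82, green) and then (5, -768, -86, blue).

(9, 384, -82, green), (5, -768, -86, blue)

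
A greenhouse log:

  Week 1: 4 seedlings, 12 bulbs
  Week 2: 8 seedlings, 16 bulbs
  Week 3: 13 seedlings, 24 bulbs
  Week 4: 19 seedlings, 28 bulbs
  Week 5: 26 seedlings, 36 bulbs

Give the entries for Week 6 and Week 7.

34 seedlings, 40 bulbs; 43 seedlings, 48 bulbs

Seedlings goes 4, 8, 13, 19, 26 → 34 → 43 (differences are 4, 5, 6, … (increasing by 1 each time)).
Bulbs: 12, 16, 24, 28, 36 → 40 → 48 (alternating steps +4, +8, +4, +8, …).
So the next two lines are 34 seedlings, 40 bulbs and 43 seedlings, 48 bulbs.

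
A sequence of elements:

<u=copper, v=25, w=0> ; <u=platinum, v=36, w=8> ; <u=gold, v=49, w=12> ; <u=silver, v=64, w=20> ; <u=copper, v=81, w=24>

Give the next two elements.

<u=platinum, v=100, w=32>, <u=gold, v=121, w=36>

For the u, repeats copper → platinum → gold → silver: copper, platinum, gold, silver, copper → platinum → gold.
V — perfect squares: 5², 6², 7², …: 25, 36, 49, 64, 81 → 100 → 121.
W goes 0, 8, 12, 20, 24 → 32 → 36 (alternating steps +8, +4, +8, +4, …).
So the next two elements are <u=platinum, v=100, w=32> and <u=gold, v=121, w=36>.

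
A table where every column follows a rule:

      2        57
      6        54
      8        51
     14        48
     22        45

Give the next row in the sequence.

For the first component, each term is the sum of the two before it: 2, 6, 8, 14, 22 → 36.
Second component: −3 each step, so 57, 54, 51, 48, 45 → 42.
So the next row is 36  42.

36  42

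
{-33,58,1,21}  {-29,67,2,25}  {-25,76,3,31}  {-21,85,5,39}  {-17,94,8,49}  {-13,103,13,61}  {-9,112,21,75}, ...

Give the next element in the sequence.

First coordinate: +4 each step, so -33, -29, -25, -21, -17, -13, -9 → -5.
Second coordinate: +9 each step; 58, 67, 76, 85, 94, 103, 112 → 121.
Third coordinate — each term is the sum of the two before it: 1, 2, 3, 5, 8, 13, 21 → 34.
Fourth coordinate — differences are 4, 6, 8, … (increasing by 2 each time): 21, 25, 31, 39, 49, 61, 75 → 91.
So the next element is {-5,121,34,91}.

{-5,121,34,91}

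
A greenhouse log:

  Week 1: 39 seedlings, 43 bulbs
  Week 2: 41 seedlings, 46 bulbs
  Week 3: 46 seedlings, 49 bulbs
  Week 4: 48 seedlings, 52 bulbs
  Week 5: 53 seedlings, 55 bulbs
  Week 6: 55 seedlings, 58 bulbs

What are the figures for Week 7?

60 seedlings, 61 bulbs

Seedlings — alternating steps +2, +5, +2, +5, …: 39, 41, 46, 48, 53, 55 → 60.
Bulbs: +3 each step, so 43, 46, 49, 52, 55, 58 → 61.
Putting it together: 60 seedlings, 61 bulbs.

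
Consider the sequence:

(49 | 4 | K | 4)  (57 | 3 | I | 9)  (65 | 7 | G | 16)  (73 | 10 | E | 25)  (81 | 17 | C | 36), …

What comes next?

For the first coordinate, +8 each step: 49, 57, 65, 73, 81 → 89.
Second coordinate: each term is the sum of the two before it; 4, 3, 7, 10, 17 → 27.
Letter: letters move back 2 places in the alphabet; K, I, G, E, C → A.
Fourth coordinate: perfect squares: 2², 3², 4², …; 4, 9, 16, 25, 36 → 49.
Putting it together: (89 | 27 | A | 49).

(89 | 27 | A | 49)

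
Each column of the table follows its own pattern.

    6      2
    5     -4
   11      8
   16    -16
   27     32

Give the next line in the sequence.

43  -64

First component — each term is the sum of the two before it: 6, 5, 11, 16, 27 → 43.
Second component: 2, -4, 8, -16, 32 → -64 (×(-2) each step).
So the next line is 43  -64.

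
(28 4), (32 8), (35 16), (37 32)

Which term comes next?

(38 64)

First slot: differences are 4, 3, 2, … (decreasing by 1 each time); 28, 32, 35, 37 → 38.
Second slot: ×2 each step, so 4, 8, 16, 32 → 64.
Combining the parts gives (38 64).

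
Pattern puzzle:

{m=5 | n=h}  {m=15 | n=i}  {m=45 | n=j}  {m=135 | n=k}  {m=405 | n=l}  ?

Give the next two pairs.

{m=1215 | n=m}, {m=3645 | n=n}

M: 5, 15, 45, 135, 405 → 1215 → 3645 (×3 each step).
N: letters move forward 1 place in the alphabet; h, i, j, k, l → m → n.
So the next two pairs are {m=1215 | n=m} and {m=3645 | n=n}.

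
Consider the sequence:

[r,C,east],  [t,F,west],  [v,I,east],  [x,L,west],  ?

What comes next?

[z,O,east]

First letter goes r, t, v, x → z (letters move forward 2 places in the alphabet).
Second letter: C, F, I, L → O (letters move forward 3 places in the alphabet).
Direction goes east, west, east, west → east (alternates east ↔ west).
Putting it together: [z,O,east].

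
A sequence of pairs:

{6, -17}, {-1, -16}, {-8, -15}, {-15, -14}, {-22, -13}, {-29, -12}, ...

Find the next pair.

{-36, -11}

First entry: −7 each step, so 6, -1, -8, -15, -22, -29 → -36.
Second entry: +1 each step; -17, -16, -15, -14, -13, -12 → -11.
Putting it together: {-36, -11}.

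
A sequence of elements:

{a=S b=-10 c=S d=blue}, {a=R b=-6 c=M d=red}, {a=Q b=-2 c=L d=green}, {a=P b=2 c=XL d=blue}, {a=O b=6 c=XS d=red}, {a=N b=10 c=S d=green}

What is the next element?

A: S, R, Q, P, O, N → M (letters move back 1 place in the alphabet).
B: +4 each step, so -10, -6, -2, 2, 6, 10 → 14.
C goes S, M, L, XL, XS, S → M (repeats S → M → L → XL → XS).
D: repeats blue → red → green; blue, red, green, blue, red, green → blue.
So the next element is {a=M b=14 c=M d=blue}.

{a=M b=14 c=M d=blue}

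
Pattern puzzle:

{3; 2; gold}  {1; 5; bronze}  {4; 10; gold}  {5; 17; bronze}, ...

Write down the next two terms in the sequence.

For the first part, each term is the sum of the two before it: 3, 1, 4, 5 → 9 → 14.
Second part: 2, 5, 10, 17 → 26 → 37 (differences are 3, 5, 7, … (increasing by 2 each time)).
Rank — alternates gold ↔ bronze: gold, bronze, gold, bronze → gold → bronze.
So the next two terms are {9; 26; gold} and {14; 37; bronze}.

{9; 26; gold}, {14; 37; bronze}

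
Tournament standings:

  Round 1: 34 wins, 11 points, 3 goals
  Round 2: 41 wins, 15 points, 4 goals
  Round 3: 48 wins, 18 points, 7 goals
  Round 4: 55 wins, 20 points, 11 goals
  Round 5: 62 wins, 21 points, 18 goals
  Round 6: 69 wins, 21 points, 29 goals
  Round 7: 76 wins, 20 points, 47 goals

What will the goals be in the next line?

76

Goals goes 3, 4, 7, 11, 18, 29, 47 → 76 (each term is the sum of the two before it).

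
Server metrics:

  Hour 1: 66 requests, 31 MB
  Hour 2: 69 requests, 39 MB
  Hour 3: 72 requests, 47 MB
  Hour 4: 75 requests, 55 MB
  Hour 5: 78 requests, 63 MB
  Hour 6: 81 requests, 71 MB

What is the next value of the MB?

79

MB: +8 each step, so 31, 39, 47, 55, 63, 71 → 79.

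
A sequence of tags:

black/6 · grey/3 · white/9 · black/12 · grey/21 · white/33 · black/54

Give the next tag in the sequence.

Shade goes black, grey, white, black, grey, white, black → grey (repeats black → grey → white).
Second component goes 6, 3, 9, 12, 21, 33, 54 → 87 (each term is the sum of the two before it).
So the next tag is grey/87.

grey/87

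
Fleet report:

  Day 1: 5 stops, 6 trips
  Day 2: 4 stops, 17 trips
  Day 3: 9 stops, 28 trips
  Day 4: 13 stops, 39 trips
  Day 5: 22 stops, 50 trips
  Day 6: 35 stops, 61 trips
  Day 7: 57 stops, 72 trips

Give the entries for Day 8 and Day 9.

92 stops, 83 trips; 149 stops, 94 trips

Stops: each term is the sum of the two before it, so 5, 4, 9, 13, 22, 35, 57 → 92 → 149.
Trips goes 6, 17, 28, 39, 50, 61, 72 → 83 → 94 (+11 each step).
Putting the parts together: 92 stops, 83 trips and then 149 stops, 94 trips.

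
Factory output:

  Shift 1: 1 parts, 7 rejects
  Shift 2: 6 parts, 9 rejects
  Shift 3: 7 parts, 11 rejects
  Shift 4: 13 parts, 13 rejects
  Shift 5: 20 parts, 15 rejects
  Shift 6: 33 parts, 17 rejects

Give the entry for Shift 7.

53 parts, 19 rejects

Parts: 1, 6, 7, 13, 20, 33 → 53 (each term is the sum of the two before it).
Rejects — +2 each step: 7, 9, 11, 13, 15, 17 → 19.
So the next row is 53 parts, 19 rejects.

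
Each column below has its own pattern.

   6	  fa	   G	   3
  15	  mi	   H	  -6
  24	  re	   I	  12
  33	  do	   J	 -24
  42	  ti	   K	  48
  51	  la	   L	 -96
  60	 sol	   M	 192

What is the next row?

First component: +9 each step; 6, 15, 24, 33, 42, 51, 60 → 69.
Note goes fa, mi, re, do, ti, la, sol → fa (runs backward through the solfège scale do→ti).
Letter — letters move forward 1 place in the alphabet: G, H, I, J, K, L, M → N.
Fourth component: ×(-2) each step; 3, -6, 12, -24, 48, -96, 192 → -384.
So the next row is 69  fa  N  -384.

69  fa  N  -384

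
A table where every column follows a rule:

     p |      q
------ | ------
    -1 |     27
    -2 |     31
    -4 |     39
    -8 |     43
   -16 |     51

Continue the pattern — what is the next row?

-32  55

Column p — ×2 each step: -1, -2, -4, -8, -16 → -32.
Column q: 27, 31, 39, 43, 51 → 55 (alternating steps +4, +8, +4, +8, …).
Putting it together: -32  55.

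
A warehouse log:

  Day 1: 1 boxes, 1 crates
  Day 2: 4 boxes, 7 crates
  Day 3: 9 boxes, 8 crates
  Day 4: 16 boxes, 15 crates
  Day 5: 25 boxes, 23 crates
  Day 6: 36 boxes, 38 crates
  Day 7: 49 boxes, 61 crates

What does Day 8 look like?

64 boxes, 99 crates

Boxes — perfect squares: 1², 2², 3², …: 1, 4, 9, 16, 25, 36, 49 → 64.
Crates: each term is the sum of the two before it; 1, 7, 8, 15, 23, 38, 61 → 99.
Combining the parts gives 64 boxes, 99 crates.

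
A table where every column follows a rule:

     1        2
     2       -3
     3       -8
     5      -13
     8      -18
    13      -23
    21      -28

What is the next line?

34  -33

For the first component, each term is the sum of the two before it: 1, 2, 3, 5, 8, 13, 21 → 34.
Second component: −5 each step; 2, -3, -8, -13, -18, -23, -28 → -33.
So the next line is 34  -33.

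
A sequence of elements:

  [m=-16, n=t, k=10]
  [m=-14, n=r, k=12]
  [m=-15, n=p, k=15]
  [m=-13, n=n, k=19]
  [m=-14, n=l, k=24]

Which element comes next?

[m=-12, n=j, k=30]

M — alternating steps +2, −1, +2, −1, …: -16, -14, -15, -13, -14 → -12.
N — letters move back 2 places in the alphabet: t, r, p, n, l → j.
K: differences are 2, 3, 4, … (increasing by 1 each time); 10, 12, 15, 19, 24 → 30.
So the next element is [m=-12, n=j, k=30].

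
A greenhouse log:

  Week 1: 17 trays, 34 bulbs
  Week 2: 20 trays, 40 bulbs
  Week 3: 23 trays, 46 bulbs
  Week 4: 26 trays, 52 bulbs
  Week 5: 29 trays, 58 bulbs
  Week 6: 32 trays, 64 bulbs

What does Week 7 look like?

Trays: 17, 20, 23, 26, 29, 32 → 35 (+3 each step).
Bulbs — always 2 × the trays: 34, 40, 46, 52, 58, 64 → 70.
Combining the parts gives 35 trays, 70 bulbs.

35 trays, 70 bulbs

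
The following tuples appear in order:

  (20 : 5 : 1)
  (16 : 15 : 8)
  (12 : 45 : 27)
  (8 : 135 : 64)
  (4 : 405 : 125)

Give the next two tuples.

First component: 20, 16, 12, 8, 4 → 0 → -4 (−4 each step).
Second component: ×3 each step, so 5, 15, 45, 135, 405 → 1215 → 3645.
Third component: perfect cubes: 1³, 2³, 3³, …, so 1, 8, 27, 64, 125 → 216 → 343.
So the next two tuples are (0 : 1215 : 216) and (-4 : 3645 : 343).

(0 : 1215 : 216), (-4 : 3645 : 343)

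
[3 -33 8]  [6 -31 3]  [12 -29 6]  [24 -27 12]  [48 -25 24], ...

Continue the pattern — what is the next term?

First part goes 3, 6, 12, 24, 48 → 96 (×2 each step).
Second part: +2 each step, so -33, -31, -29, -27, -25 → -23.
Third part: 8, 3, 6, 12, 24 → 48 (always the previous value of the first part).
So the next term is [96 -23 48].

[96 -23 48]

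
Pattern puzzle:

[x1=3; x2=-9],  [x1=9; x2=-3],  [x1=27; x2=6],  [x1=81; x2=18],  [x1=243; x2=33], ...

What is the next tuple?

X1: 3, 9, 27, 81, 243 → 729 (×3 each step).
X2: differences are 6, 9, 12, … (increasing by 3 each time); -9, -3, 6, 18, 33 → 51.
Combining the parts gives [x1=729; x2=51].

[x1=729; x2=51]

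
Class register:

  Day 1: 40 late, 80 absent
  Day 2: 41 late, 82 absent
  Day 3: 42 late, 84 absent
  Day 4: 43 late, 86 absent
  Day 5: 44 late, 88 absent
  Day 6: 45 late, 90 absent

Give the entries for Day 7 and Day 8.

46 late, 92 absent; 47 late, 94 absent

Late: +1 each step; 40, 41, 42, 43, 44, 45 → 46 → 47.
Absent: 80, 82, 84, 86, 88, 90 → 92 → 94 (always 2 × the late).
So the next two records are 46 late, 92 absent and 47 late, 94 absent.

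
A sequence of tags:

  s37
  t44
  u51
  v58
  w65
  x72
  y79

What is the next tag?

z86

Letter: letters move forward 1 place in the alphabet, so s, t, u, v, w, x, y → z.
Second component goes 37, 44, 51, 58, 65, 72, 79 → 86 (+7 each step).
So the next tag is z86.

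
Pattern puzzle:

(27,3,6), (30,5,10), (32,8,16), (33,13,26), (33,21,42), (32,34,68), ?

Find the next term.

(30,55,110)

First entry — differences are 3, 2, 1, … (decreasing by 1 each time): 27, 30, 32, 33, 33, 32 → 30.
For the second entry, each term is the sum of the two before it: 3, 5, 8, 13, 21, 34 → 55.
Third entry: always 2 × the second entry; 6, 10, 16, 26, 42, 68 → 110.
So the next term is (30,55,110).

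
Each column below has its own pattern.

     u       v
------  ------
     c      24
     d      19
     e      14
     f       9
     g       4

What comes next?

h  -1

Column u: c, d, e, f, g → h (letters move forward 1 place in the alphabet).
Column v: −5 each step; 24, 19, 14, 9, 4 → -1.
Combining the parts gives h  -1.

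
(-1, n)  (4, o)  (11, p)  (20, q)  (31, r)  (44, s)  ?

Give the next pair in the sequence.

First value: -1, 4, 11, 20, 31, 44 → 59 (differences are 5, 7, 9, … (increasing by 2 each time)).
For the letter, letters move forward 1 place in the alphabet: n, o, p, q, r, s → t.
Combining the parts gives (59, t).

(59, t)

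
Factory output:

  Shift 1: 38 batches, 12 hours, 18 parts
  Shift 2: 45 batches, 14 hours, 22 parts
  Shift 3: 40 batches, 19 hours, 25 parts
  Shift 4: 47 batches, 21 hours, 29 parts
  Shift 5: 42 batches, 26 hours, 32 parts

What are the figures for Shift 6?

Batches: alternating steps +7, −5, +7, −5, …, so 38, 45, 40, 47, 42 → 49.
Hours: 12, 14, 19, 21, 26 → 28 (alternating steps +2, +5, +2, +5, …).
Parts — alternating steps +4, +3, +4, +3, …: 18, 22, 25, 29, 32 → 36.
Putting it together: 49 batches, 28 hours, 36 parts.

49 batches, 28 hours, 36 parts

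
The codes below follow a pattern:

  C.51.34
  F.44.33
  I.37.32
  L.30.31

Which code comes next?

O.23.30

For the letter, letters move forward 3 places in the alphabet: C, F, I, L → O.
Second component — −7 each step: 51, 44, 37, 30 → 23.
Third component: 34, 33, 32, 31 → 30 (−1 each step).
So the next code is O.23.30.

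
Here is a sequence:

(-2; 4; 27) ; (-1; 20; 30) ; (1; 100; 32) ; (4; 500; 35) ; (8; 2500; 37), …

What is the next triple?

(13; 12500; 40)

First slot: -2, -1, 1, 4, 8 → 13 (differences are 1, 2, 3, … (increasing by 1 each time)).
Second slot: ×5 each step; 4, 20, 100, 500, 2500 → 12500.
Third slot goes 27, 30, 32, 35, 37 → 40 (alternating steps +3, +2, +3, +2, …).
So the next triple is (13; 12500; 40).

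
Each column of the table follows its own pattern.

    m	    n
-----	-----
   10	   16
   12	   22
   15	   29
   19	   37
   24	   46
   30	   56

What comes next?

37  67

Column m: differences are 2, 3, 4, … (increasing by 1 each time), so 10, 12, 15, 19, 24, 30 → 37.
Column n goes 16, 22, 29, 37, 46, 56 → 67 (differences are 6, 7, 8, … (increasing by 1 each time)).
So the next line is 37  67.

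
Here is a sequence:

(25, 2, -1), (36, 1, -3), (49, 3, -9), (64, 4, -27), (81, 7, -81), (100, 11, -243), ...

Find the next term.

First part: perfect squares: 5², 6², 7², …; 25, 36, 49, 64, 81, 100 → 121.
Second part: each term is the sum of the two before it, so 2, 1, 3, 4, 7, 11 → 18.
Third part — ×3 each step: -1, -3, -9, -27, -81, -243 → -729.
Combining the parts gives (121, 18, -729).

(121, 18, -729)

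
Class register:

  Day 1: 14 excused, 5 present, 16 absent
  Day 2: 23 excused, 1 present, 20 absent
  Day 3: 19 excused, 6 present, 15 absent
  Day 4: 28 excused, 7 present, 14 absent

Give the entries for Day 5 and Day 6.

For the excused, alternating steps +9, −4, +9, −4, …: 14, 23, 19, 28 → 24 → 33.
Present — each term is the sum of the two before it: 5, 1, 6, 7 → 13 → 20.
Absent goes 16, 20, 15, 14 → 8 → 1 (together with the present always sums to 21).
Putting the parts together: 24 excused, 13 present, 8 absent and then 33 excused, 20 present, 1 absent.

24 excused, 13 present, 8 absent; 33 excused, 20 present, 1 absent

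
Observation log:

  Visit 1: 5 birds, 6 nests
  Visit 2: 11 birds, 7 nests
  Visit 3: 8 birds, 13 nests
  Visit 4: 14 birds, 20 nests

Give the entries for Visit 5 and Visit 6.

11 birds, 33 nests; 17 birds, 53 nests

Birds: alternating steps +6, −3, +6, −3, …, so 5, 11, 8, 14 → 11 → 17.
For the nests, each term is the sum of the two before it: 6, 7, 13, 20 → 33 → 53.
So the next two rows are 11 birds, 33 nests and 17 birds, 53 nests.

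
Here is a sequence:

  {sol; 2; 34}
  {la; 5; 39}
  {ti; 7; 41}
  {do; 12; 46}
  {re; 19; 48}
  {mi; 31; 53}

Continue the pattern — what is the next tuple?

Note: sol, la, ti, do, re, mi → fa (runs through the solfège scale do→ti).
Second component: each term is the sum of the two before it; 2, 5, 7, 12, 19, 31 → 50.
Third component: 34, 39, 41, 46, 48, 53 → 55 (alternating steps +5, +2, +5, +2, …).
Putting it together: {fa; 50; 55}.

{fa; 50; 55}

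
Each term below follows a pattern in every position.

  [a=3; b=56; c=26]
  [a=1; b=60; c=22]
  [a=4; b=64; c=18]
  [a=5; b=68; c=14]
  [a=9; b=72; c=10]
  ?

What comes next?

A: each term is the sum of the two before it, so 3, 1, 4, 5, 9 → 14.
B: +4 each step; 56, 60, 64, 68, 72 → 76.
C: together with the b always sums to 82; 26, 22, 18, 14, 10 → 6.
So the next term is [a=14; b=76; c=6].

[a=14; b=76; c=6]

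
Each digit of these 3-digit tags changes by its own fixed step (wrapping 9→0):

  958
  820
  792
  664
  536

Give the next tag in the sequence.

408

First digit — −1 each step, mod 10: 9, 8, 7, 6, 5 → 4.
Second digit goes 5, 2, 9, 6, 3 → 0 (−3 each step, mod 10).
For the third digit, +2 each step, mod 10: 8, 0, 2, 4, 6 → 8.
So the next tag is 408.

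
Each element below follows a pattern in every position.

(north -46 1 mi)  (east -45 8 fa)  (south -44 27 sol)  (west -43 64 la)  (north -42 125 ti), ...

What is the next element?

(east -41 216 do)

Direction — repeats north → east → south → west: north, east, south, west, north → east.
Second slot — +1 each step: -46, -45, -44, -43, -42 → -41.
Third slot — perfect cubes: 1³, 2³, 3³, …: 1, 8, 27, 64, 125 → 216.
For the note, runs through the solfège scale do→ti: mi, fa, sol, la, ti → do.
Putting it together: (east -41 216 do).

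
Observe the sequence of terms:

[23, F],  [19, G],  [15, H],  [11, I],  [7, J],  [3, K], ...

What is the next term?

For the first entry, −4 each step: 23, 19, 15, 11, 7, 3 → -1.
Letter — letters move forward 1 place in the alphabet: F, G, H, I, J, K → L.
Combining the parts gives [-1, L].

[-1, L]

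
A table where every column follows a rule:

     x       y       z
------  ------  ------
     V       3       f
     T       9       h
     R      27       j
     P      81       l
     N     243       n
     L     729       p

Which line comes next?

Column x: V, T, R, P, N, L → J (letters move back 2 places in the alphabet).
Column y: 3, 9, 27, 81, 243, 729 → 2187 (×3 each step).
For the column z, letters move forward 2 places in the alphabet: f, h, j, l, n, p → r.
So the next line is J  2187  r.

J  2187  r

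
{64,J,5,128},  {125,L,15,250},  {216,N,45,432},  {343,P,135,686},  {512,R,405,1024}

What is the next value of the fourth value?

First value: perfect cubes: 4³, 5³, 6³, …, so 64, 125, 216, 343, 512 → 729.
Letter goes J, L, N, P, R → T (letters move forward 2 places in the alphabet).
Third value goes 5, 15, 45, 135, 405 → 1215 (×3 each step).
Fourth value: 128, 250, 432, 686, 1024 → 1458 (always 2 × the first value).

1458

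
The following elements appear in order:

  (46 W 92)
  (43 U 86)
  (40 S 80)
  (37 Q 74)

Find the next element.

First value: −3 each step, so 46, 43, 40, 37 → 34.
Letter: W, U, S, Q → O (letters move back 2 places in the alphabet).
For the third value, always 2 × the first value: 92, 86, 80, 74 → 68.
Putting it together: (34 O 68).

(34 O 68)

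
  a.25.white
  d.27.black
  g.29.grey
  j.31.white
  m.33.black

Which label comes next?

For the letter, letters move forward 3 places in the alphabet: a, d, g, j, m → p.
Second component — +2 each step: 25, 27, 29, 31, 33 → 35.
Shade: repeats white → black → grey, so white, black, grey, white, black → grey.
So the next label is p.35.grey.

p.35.grey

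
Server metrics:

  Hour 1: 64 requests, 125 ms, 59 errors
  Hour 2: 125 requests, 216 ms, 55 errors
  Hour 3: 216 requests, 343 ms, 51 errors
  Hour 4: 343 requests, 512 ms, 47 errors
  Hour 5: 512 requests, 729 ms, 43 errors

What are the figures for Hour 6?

729 requests, 1000 ms, 39 errors

For the requests, perfect cubes: 4³, 5³, 6³, …: 64, 125, 216, 343, 512 → 729.
Ms: perfect cubes: 5³, 6³, 7³, …, so 125, 216, 343, 512, 729 → 1000.
Errors: −4 each step; 59, 55, 51, 47, 43 → 39.
Combining the parts gives 729 requests, 1000 ms, 39 errors.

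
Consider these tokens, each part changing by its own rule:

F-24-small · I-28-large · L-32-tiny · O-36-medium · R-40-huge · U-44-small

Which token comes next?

Letter — letters move forward 3 places in the alphabet: F, I, L, O, R, U → X.
Second component goes 24, 28, 32, 36, 40, 44 → 48 (+4 each step).
Size: small, large, tiny, medium, huge, small → large (repeats small → large → tiny → medium → huge).
Combining the parts gives X-48-large.

X-48-large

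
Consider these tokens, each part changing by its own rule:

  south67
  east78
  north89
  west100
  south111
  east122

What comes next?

Direction: south, east, north, west, south, east → north (repeats south → east → north → west).
Second component: 67, 78, 89, 100, 111, 122 → 133 (+11 each step).
Combining the parts gives north133.

north133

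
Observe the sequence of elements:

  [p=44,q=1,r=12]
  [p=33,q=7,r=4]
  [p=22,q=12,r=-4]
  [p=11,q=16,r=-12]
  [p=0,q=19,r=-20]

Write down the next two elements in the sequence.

[p=-11,q=21,r=-28], [p=-22,q=22,r=-36]

P: −11 each step, so 44, 33, 22, 11, 0 → -11 → -22.
For the q, differences are 6, 5, 4, … (decreasing by 1 each time): 1, 7, 12, 16, 19 → 21 → 22.
R: −8 each step, so 12, 4, -4, -12, -20 → -28 → -36.
So the next two elements are [p=-11,q=21,r=-28] and [p=-22,q=22,r=-36].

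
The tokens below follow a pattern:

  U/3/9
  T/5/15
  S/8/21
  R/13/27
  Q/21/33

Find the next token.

P/34/39

Letter goes U, T, S, R, Q → P (letters move back 1 place in the alphabet).
Second component — each term is the sum of the two before it: 3, 5, 8, 13, 21 → 34.
Third component: +6 each step; 9, 15, 21, 27, 33 → 39.
Combining the parts gives P/34/39.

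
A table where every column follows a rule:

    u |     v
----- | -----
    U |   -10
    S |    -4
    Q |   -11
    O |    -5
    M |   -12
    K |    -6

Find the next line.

Column u goes U, S, Q, O, M, K → I (letters move back 2 places in the alphabet).
Column v: -10, -4, -11, -5, -12, -6 → -13 (alternating steps +6, −7, +6, −7, …).
Combining the parts gives I  -13.

I  -13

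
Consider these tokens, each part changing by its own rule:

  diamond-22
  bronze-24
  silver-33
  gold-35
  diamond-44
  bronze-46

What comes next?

For the rank, repeats diamond → bronze → silver → gold: diamond, bronze, silver, gold, diamond, bronze → silver.
Second component goes 22, 24, 33, 35, 44, 46 → 55 (alternating steps +2, +9, +2, +9, …).
Combining the parts gives silver-55.

silver-55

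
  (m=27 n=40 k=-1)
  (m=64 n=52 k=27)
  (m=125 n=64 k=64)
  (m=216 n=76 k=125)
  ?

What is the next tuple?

M: 27, 64, 125, 216 → 343 (perfect cubes: 3³, 4³, 5³, …).
N: +12 each step, so 40, 52, 64, 76 → 88.
K: -1, 27, 64, 125 → 216 (always the previous value of the m).
Combining the parts gives (m=343 n=88 k=216).

(m=343 n=88 k=216)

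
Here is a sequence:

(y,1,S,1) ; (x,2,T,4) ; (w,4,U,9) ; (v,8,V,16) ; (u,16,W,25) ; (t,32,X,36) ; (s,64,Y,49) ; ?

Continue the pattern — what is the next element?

First letter: y, x, w, v, u, t, s → r (letters move back 1 place in the alphabet).
Second component: ×2 each step; 1, 2, 4, 8, 16, 32, 64 → 128.
Second letter: letters move forward 1 place in the alphabet, so S, T, U, V, W, X, Y → Z.
Fourth component — perfect squares: 1², 2², 3², …: 1, 4, 9, 16, 25, 36, 49 → 64.
So the next element is (r,128,Z,64).

(r,128,Z,64)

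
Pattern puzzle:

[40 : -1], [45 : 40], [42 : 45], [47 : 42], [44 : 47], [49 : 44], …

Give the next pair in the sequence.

[46 : 49]

First component: 40, 45, 42, 47, 44, 49 → 46 (alternating steps +5, −3, +5, −3, …).
Second component: always the previous value of the first component; -1, 40, 45, 42, 47, 44 → 49.
Putting it together: [46 : 49].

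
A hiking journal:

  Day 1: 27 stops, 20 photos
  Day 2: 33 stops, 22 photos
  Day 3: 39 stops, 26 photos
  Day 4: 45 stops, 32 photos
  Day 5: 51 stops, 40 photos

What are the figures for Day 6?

57 stops, 50 photos

Stops — +6 each step: 27, 33, 39, 45, 51 → 57.
Photos: differences are 2, 4, 6, … (increasing by 2 each time); 20, 22, 26, 32, 40 → 50.
Combining the parts gives 57 stops, 50 photos.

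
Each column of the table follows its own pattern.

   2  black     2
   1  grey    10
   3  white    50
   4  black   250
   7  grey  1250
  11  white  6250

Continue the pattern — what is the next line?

18  black  31250

For the first component, each term is the sum of the two before it: 2, 1, 3, 4, 7, 11 → 18.
Shade — repeats black → grey → white: black, grey, white, black, grey, white → black.
Third component: ×5 each step, so 2, 10, 50, 250, 1250, 6250 → 31250.
Putting it together: 18  black  31250.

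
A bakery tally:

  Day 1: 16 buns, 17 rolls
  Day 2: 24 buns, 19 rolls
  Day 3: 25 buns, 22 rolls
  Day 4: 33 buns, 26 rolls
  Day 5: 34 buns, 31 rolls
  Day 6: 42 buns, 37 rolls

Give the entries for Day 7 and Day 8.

43 buns, 44 rolls; 51 buns, 52 rolls

Buns — alternating steps +8, +1, +8, +1, …: 16, 24, 25, 33, 34, 42 → 43 → 51.
Rolls goes 17, 19, 22, 26, 31, 37 → 44 → 52 (differences are 2, 3, 4, … (increasing by 1 each time)).
So the next two lines are 43 buns, 44 rolls and 51 buns, 52 rolls.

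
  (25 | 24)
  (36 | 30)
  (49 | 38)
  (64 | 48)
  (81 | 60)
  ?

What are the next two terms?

(100 | 74), (121 | 90)

First component: 25, 36, 49, 64, 81 → 100 → 121 (perfect squares: 5², 6², 7², …).
Second component: 24, 30, 38, 48, 60 → 74 → 90 (differences are 6, 8, 10, … (increasing by 2 each time)).
Putting the parts together: (100 | 74) and then (121 | 90).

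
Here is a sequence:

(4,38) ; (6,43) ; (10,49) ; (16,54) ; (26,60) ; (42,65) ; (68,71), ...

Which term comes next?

First coordinate goes 4, 6, 10, 16, 26, 42, 68 → 110 (each term is the sum of the two before it).
For the second coordinate, alternating steps +5, +6, +5, +6, …: 38, 43, 49, 54, 60, 65, 71 → 76.
So the next term is (110,76).

(110,76)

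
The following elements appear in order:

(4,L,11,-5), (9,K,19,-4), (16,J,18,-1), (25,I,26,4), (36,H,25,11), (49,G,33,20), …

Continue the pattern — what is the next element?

For the first entry, perfect squares: 2², 3², 4², …: 4, 9, 16, 25, 36, 49 → 64.
Letter — letters move back 1 place in the alphabet: L, K, J, I, H, G → F.
Third entry: alternating steps +8, −1, +8, −1, …, so 11, 19, 18, 26, 25, 33 → 32.
Fourth entry — differences are 1, 3, 5, … (increasing by 2 each time): -5, -4, -1, 4, 11, 20 → 31.
So the next element is (64,F,32,31).

(64,F,32,31)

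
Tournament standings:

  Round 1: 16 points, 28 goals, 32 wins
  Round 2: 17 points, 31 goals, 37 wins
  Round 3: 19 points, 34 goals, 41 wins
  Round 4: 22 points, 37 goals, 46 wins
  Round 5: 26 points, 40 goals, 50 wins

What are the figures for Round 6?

Points: differences are 1, 2, 3, … (increasing by 1 each time), so 16, 17, 19, 22, 26 → 31.
For the goals, +3 each step: 28, 31, 34, 37, 40 → 43.
Wins: 32, 37, 41, 46, 50 → 55 (alternating steps +5, +4, +5, +4, …).
Combining the parts gives 31 points, 43 goals, 55 wins.

31 points, 43 goals, 55 wins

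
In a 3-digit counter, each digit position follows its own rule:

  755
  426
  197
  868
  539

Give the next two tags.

200, 971

First digit — −3 each step, mod 10: 7, 4, 1, 8, 5 → 2 → 9.
Second digit goes 5, 2, 9, 6, 3 → 0 → 7 (−3 each step, mod 10).
Third digit: +1 each step, mod 10; 5, 6, 7, 8, 9 → 0 → 1.
So the next two tags are 200 and 971.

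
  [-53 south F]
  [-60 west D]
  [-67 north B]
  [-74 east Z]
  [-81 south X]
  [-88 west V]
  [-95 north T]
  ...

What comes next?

[-102 east R]

First part — −7 each step: -53, -60, -67, -74, -81, -88, -95 → -102.
Direction: repeats south → west → north → east; south, west, north, east, south, west, north → east.
Letter: F, D, B, Z, X, V, T → R (letters move back 2 places in the alphabet, wrapping A→Z).
Putting it together: [-102 east R].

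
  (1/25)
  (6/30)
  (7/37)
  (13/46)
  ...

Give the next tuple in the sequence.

(20/57)

First component: 1, 6, 7, 13 → 20 (each term is the sum of the two before it).
Second component: 25, 30, 37, 46 → 57 (differences are 5, 7, 9, … (increasing by 2 each time)).
Putting it together: (20/57).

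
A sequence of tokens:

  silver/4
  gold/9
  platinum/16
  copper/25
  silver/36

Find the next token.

Metal: repeats silver → gold → platinum → copper; silver, gold, platinum, copper, silver → gold.
Second component: perfect squares: 2², 3², 4², …; 4, 9, 16, 25, 36 → 49.
So the next token is gold/49.

gold/49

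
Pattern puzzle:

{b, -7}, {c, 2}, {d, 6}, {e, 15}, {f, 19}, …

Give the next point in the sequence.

{g, 28}

Letter: b, c, d, e, f → g (letters move forward 1 place in the alphabet).
For the second value, alternating steps +9, +4, +9, +4, …: -7, 2, 6, 15, 19 → 28.
So the next point is {g, 28}.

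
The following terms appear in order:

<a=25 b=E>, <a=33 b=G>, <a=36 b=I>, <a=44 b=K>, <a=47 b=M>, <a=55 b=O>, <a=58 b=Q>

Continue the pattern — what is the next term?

<a=66 b=S>

For the a, alternating steps +8, +3, +8, +3, …: 25, 33, 36, 44, 47, 55, 58 → 66.
For the b, letters move forward 2 places in the alphabet: E, G, I, K, M, O, Q → S.
So the next term is <a=66 b=S>.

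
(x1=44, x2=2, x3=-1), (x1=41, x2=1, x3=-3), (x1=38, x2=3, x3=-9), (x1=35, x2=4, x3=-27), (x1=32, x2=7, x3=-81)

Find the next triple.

X1: −3 each step, so 44, 41, 38, 35, 32 → 29.
X2: each term is the sum of the two before it, so 2, 1, 3, 4, 7 → 11.
X3: -1, -3, -9, -27, -81 → -243 (×3 each step).
So the next triple is (x1=29, x2=11, x3=-243).

(x1=29, x2=11, x3=-243)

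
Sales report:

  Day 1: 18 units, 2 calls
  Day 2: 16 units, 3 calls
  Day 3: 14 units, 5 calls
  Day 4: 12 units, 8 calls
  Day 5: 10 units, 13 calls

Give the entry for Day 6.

For the units, −2 each step: 18, 16, 14, 12, 10 → 8.
Calls: each term is the sum of the two before it; 2, 3, 5, 8, 13 → 21.
Combining the parts gives 8 units, 21 calls.

8 units, 21 calls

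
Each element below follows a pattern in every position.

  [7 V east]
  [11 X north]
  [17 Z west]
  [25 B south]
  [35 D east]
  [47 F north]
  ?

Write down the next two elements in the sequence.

[61 H west], [77 J south]

First coordinate: 7, 11, 17, 25, 35, 47 → 61 → 77 (differences are 4, 6, 8, … (increasing by 2 each time)).
Letter: letters move forward 2 places in the alphabet, wrapping Z→A, so V, X, Z, B, D, F → H → J.
Direction — repeats east → north → west → south: east, north, west, south, east, north → west → south.
So the next two elements are [61 H west] and [77 J south].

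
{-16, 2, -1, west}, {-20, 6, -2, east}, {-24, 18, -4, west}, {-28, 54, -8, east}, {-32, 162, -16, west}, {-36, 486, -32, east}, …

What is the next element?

{-40, 1458, -64, west}

First value goes -16, -20, -24, -28, -32, -36 → -40 (−4 each step).
Second value: ×3 each step; 2, 6, 18, 54, 162, 486 → 1458.
Third value: ×2 each step, so -1, -2, -4, -8, -16, -32 → -64.
Direction goes west, east, west, east, west, east → west (alternates west ↔ east).
Putting it together: {-40, 1458, -64, west}.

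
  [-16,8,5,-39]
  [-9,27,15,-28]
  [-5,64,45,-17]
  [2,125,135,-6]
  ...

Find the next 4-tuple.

First coordinate goes -16, -9, -5, 2 → 6 (alternating steps +7, +4, +7, +4, …).
Second coordinate goes 8, 27, 64, 125 → 216 (perfect cubes: 2³, 3³, 4³, …).
Third coordinate — ×3 each step: 5, 15, 45, 135 → 405.
For the fourth coordinate, +11 each step: -39, -28, -17, -6 → 5.
Combining the parts gives [6,216,405,5].

[6,216,405,5]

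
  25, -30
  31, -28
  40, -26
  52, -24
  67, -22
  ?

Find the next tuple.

For the first slot, differences are 6, 9, 12, … (increasing by 3 each time): 25, 31, 40, 52, 67 → 85.
Second slot: -30, -28, -26, -24, -22 → -20 (+2 each step).
So the next tuple is 85, -20.

85, -20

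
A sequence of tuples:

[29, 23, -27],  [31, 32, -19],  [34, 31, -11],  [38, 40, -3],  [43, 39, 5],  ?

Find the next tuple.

First slot — differences are 2, 3, 4, … (increasing by 1 each time): 29, 31, 34, 38, 43 → 49.
Second slot goes 23, 32, 31, 40, 39 → 48 (alternating steps +9, −1, +9, −1, …).
For the third slot, +8 each step: -27, -19, -11, -3, 5 → 13.
Combining the parts gives [49, 48, 13].

[49, 48, 13]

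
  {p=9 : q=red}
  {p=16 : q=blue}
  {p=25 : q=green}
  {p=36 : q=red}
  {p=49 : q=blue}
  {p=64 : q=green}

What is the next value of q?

red

Q — repeats red → blue → green: red, blue, green, red, blue, green → red.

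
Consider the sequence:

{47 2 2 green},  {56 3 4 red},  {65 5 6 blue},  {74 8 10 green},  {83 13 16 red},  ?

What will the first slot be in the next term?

92

First slot — +9 each step: 47, 56, 65, 74, 83 → 92.
Second slot: each term is the sum of the two before it; 2, 3, 5, 8, 13 → 21.
Third slot: each term is the sum of the two before it; 2, 4, 6, 10, 16 → 26.
For the colour, repeats green → red → blue: green, red, blue, green, red → blue.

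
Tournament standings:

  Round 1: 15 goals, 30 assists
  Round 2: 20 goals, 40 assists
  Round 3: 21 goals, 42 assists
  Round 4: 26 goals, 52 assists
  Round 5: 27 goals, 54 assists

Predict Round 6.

Goals: alternating steps +5, +1, +5, +1, …, so 15, 20, 21, 26, 27 → 32.
Assists — always 2 × the goals: 30, 40, 42, 52, 54 → 64.
Combining the parts gives 32 goals, 64 assists.

32 goals, 64 assists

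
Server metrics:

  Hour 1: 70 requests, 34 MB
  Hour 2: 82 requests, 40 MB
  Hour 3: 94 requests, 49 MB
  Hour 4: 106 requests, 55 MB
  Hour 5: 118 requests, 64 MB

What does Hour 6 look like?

130 requests, 70 MB

Requests: 70, 82, 94, 106, 118 → 130 (+12 each step).
MB: alternating steps +6, +9, +6, +9, …, so 34, 40, 49, 55, 64 → 70.
So the next line is 130 requests, 70 MB.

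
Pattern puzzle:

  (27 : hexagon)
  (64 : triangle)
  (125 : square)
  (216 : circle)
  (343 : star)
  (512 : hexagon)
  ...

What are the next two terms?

First component goes 27, 64, 125, 216, 343, 512 → 729 → 1000 (perfect cubes: 3³, 4³, 5³, …).
Shape: repeats hexagon → triangle → square → circle → star; hexagon, triangle, square, circle, star, hexagon → triangle → square.
So the next two terms are (729 : triangle) and (1000 : square).

(729 : triangle), (1000 : square)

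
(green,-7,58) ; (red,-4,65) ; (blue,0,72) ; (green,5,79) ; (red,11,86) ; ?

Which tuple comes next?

Colour — repeats green → red → blue: green, red, blue, green, red → blue.
Second entry: differences are 3, 4, 5, … (increasing by 1 each time), so -7, -4, 0, 5, 11 → 18.
Third entry — +7 each step: 58, 65, 72, 79, 86 → 93.
So the next tuple is (blue,18,93).

(blue,18,93)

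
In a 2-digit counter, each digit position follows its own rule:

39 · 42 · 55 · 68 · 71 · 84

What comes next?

First digit: +1 each step, mod 10, so 3, 4, 5, 6, 7, 8 → 9.
Second digit — +3 each step, mod 10: 9, 2, 5, 8, 1, 4 → 7.
Putting it together: 97.

97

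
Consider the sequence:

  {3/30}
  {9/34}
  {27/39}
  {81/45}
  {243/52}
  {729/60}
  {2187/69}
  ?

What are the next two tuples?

{6561/79}, {19683/90}

First entry: ×3 each step, so 3, 9, 27, 81, 243, 729, 2187 → 6561 → 19683.
Second entry — differences are 4, 5, 6, … (increasing by 1 each time): 30, 34, 39, 45, 52, 60, 69 → 79 → 90.
Putting the parts together: {6561/79} and then {19683/90}.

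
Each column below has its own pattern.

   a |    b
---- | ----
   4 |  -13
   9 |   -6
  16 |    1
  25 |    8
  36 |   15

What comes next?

49  22

For the column a, perfect squares: 2², 3², 4², …: 4, 9, 16, 25, 36 → 49.
Column b: +7 each step, so -13, -6, 1, 8, 15 → 22.
So the next row is 49  22.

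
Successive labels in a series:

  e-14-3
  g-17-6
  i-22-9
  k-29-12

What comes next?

m-38-15

For the letter, letters move forward 2 places in the alphabet: e, g, i, k → m.
Second component: differences are 3, 5, 7, … (increasing by 2 each time), so 14, 17, 22, 29 → 38.
Third component goes 3, 6, 9, 12 → 15 (+3 each step).
Putting it together: m-38-15.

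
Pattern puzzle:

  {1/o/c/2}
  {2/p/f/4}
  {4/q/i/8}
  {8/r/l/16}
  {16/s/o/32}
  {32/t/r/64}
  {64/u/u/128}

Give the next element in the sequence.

For the first value, ×2 each step: 1, 2, 4, 8, 16, 32, 64 → 128.
First letter: o, p, q, r, s, t, u → v (letters move forward 1 place in the alphabet).
Second letter: letters move forward 3 places in the alphabet; c, f, i, l, o, r, u → x.
For the fourth value, always 2 × the first value: 2, 4, 8, 16, 32, 64, 128 → 256.
Combining the parts gives {128/v/x/256}.

{128/v/x/256}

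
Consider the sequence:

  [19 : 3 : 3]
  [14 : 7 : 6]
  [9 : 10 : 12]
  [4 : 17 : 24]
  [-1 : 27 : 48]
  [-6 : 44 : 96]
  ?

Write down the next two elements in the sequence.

[-11 : 71 : 192], [-16 : 115 : 384]

First value goes 19, 14, 9, 4, -1, -6 → -11 → -16 (−5 each step).
Second value — each term is the sum of the two before it: 3, 7, 10, 17, 27, 44 → 71 → 115.
Third value: ×2 each step, so 3, 6, 12, 24, 48, 96 → 192 → 384.
So the next two elements are [-11 : 71 : 192] and [-16 : 115 : 384].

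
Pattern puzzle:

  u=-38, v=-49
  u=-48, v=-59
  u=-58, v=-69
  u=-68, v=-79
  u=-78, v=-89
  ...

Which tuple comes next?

u=-88, v=-99

U goes -38, -48, -58, -68, -78 → -88 (−10 each step).
V: -49, -59, -69, -79, -89 → -99 (always 11 less than the u).
Putting it together: u=-88, v=-99.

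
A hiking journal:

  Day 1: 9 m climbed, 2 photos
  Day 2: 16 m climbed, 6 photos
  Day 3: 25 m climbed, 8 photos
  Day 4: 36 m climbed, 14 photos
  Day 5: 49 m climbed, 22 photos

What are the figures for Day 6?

M climbed — perfect squares: 3², 4², 5², …: 9, 16, 25, 36, 49 → 64.
Photos — each term is the sum of the two before it: 2, 6, 8, 14, 22 → 36.
Putting it together: 64 m climbed, 36 photos.

64 m climbed, 36 photos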